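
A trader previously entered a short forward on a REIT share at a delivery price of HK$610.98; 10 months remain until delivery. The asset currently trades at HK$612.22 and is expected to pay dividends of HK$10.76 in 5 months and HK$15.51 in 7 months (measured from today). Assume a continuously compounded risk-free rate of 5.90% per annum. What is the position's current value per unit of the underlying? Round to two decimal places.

PV(remaining dividends) I = 10.76·e^(−0.0590·5/12) + 15.51·e^(−0.0590·7/12) = 25.4840
Current forward F = (S − I)·e^(rT) = (612.22 − 25.4840)·e^(0.0590·10/12) = 586.7360 × 1.050395 = 616.3046
Value (long) = (F − K)·e^(−rT) = (616.3046 − 610.98) × 0.952022 = 5.0691
Short position value = −(long value) = -HK$5.07

-HK$5.07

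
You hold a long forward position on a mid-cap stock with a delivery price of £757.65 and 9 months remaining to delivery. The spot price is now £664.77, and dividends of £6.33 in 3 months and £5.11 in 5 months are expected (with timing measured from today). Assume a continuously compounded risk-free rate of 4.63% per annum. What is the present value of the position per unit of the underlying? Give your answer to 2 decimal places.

-£78.29

PV(remaining dividends) I = 6.33·e^(−0.0463·3/12) + 5.11·e^(−0.0463·5/12) = 11.2695
Current forward F = (S − I)·e^(rT) = (664.77 − 11.2695)·e^(0.0463·9/12) = 653.5005 × 1.035335 = 676.5919
Value (long) = (F − K)·e^(−rT) = (676.5919 − 757.65) × 0.965871 = -78.2917
Value = -£78.29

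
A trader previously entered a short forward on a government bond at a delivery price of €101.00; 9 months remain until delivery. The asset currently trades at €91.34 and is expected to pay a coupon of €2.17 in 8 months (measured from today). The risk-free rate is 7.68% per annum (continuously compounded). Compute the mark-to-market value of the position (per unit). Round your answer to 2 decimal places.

PV(remaining coupons) I = 2.17·e^(−0.0768·8/12) = 2.0617
Current forward F = (S − I)·e^(rT) = (91.34 − 2.0617)·e^(0.0768·9/12) = 89.2783 × 1.059291 = 94.5717
Value (long) = (F − K)·e^(−rT) = (94.5717 − 101.00) × 0.944027 = -6.0685
Short position value = −(long value) = €6.07

€6.07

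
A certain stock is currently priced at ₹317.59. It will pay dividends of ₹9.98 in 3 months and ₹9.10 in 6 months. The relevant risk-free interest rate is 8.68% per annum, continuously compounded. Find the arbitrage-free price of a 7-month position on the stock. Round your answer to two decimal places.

PV(dividends) I = 9.98·e^(−0.0868·3/12) + 9.10·e^(−0.0868·6/12)
I = 9.7658 + 8.7135 = 18.4793
F = (S − I)·e^(rT) = (317.59 − 18.4793) · e^(0.0868·7/12)
= 299.1107 · e^0.050633 = 299.1107 × 1.051937 = ₹314.65

₹314.65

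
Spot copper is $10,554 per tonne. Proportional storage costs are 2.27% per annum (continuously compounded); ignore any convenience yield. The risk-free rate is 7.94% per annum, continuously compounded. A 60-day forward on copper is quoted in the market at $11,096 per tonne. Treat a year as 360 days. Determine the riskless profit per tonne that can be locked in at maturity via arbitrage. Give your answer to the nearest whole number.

$361 per tonne

Fair forward: F* = S·e^(carry·T), with carry = (r + u) = 0.0794 + 0.0227 = 0.1021
F* = 10554 · e^(0.1021 × 60/360) = 10554 · e^0.017017 = 10554 × 1.017163 = $10735.1383
Market $11096 > fair $10735.1383: forward overpriced → cash-and-carry (buy spot, short the forward).
At maturity, profit = |F_mkt − F*| = |11096 − 10735.1383| = $361 per tonne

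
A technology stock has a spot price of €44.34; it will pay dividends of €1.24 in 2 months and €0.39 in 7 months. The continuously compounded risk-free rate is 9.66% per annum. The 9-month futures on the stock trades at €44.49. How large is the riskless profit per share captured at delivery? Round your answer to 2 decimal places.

€1.47 per share

PV(dividends) I = 1.24·e^(−0.0966·2/12) + 0.39·e^(−0.0966·7/12) = 1.5888
Fair futures F* = (S − I)·e^(rT) = (44.34 − 1.5888)·e^0.072450 = 42.7512 × 1.075139 = 45.9635
Market €44.49 < fair 45.9635: forward underpriced → reverse cash-and-carry (short the stock, invest proceeds at r, pay the dividends, go long the forward).
Profit at T = |F_mkt − F*| = |44.49 − 45.9635| = €1.47 per share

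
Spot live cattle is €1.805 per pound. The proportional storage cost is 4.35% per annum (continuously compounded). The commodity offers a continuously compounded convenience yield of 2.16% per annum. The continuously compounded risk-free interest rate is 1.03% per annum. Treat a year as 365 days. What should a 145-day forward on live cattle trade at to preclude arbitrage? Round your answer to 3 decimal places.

Net carry = r + u − y = 0.0103 + 0.0435 − 0.0216 = 0.0322
F = S·e^((r+u−y)T) = 1.805 · e^(0.0322 × 145/365) = 1.805 · e^0.012792
= 1.805 × 1.012874 = €1.828 per pound

€1.828 per pound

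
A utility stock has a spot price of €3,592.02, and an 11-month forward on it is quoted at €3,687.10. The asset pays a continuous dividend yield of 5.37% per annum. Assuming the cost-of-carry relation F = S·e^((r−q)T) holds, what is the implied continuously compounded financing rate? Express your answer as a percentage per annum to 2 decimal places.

8.22%

From F = S·e^((r−q)T): (r − q) = ln(F/S)/T
ln(3687.10/3592.02) = ln(1.026470) = 0.026126
(r − q) = 0.026126 / (11/12) = 0.028501
r = ln(F/S)/T + q = 0.028501 + 0.0537 = 0.082201
r = 8.22%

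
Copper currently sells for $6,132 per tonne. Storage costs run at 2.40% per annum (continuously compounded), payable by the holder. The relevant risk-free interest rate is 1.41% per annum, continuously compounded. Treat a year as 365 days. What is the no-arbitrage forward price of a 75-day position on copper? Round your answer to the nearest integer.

$6,180 per tonne

Net carry = r + u − y = 0.0141 + 0.0240 − 0.0000 = 0.0381
F = S·e^((r+u−y)T) = 6132 · e^(0.0381 × 75/365) = 6132 · e^0.007829
= 6132 × 1.007860 = $6,180 per tonne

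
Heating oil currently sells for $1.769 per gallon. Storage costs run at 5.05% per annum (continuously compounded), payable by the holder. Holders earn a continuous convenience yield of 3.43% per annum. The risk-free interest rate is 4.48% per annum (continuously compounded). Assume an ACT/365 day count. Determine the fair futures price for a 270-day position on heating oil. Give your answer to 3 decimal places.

$1.851 per gallon

Net carry = r + u − y = 0.0448 + 0.0505 − 0.0343 = 0.0610
F = S·e^((r+u−y)T) = 1.769 · e^(0.0610 × 270/365) = 1.769 · e^0.045123
= 1.769 × 1.046157 = $1.851 per gallon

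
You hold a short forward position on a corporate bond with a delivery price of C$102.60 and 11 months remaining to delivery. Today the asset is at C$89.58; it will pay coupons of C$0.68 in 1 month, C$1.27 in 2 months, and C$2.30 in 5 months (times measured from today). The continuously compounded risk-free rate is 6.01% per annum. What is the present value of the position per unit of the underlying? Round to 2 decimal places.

PV(remaining coupons) I = 0.68·e^(−0.0601·1/12) + 1.27·e^(−0.0601·2/12) + 2.30·e^(−0.0601·5/12) = 4.1771
Current forward F = (S − I)·e^(rT) = (89.58 − 4.1771)·e^(0.0601·11/12) = 85.4029 × 1.056637 = 90.2399
Value (long) = (F − K)·e^(−rT) = (90.2399 − 102.60) × 0.946398 = -11.6976
Short position value = −(long value) = C$11.70

C$11.70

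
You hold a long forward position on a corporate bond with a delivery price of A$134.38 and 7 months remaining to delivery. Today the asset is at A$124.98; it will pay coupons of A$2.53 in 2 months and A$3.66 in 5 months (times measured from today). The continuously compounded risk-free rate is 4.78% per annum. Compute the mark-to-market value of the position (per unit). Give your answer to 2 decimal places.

PV(remaining coupons) I = 2.53·e^(−0.0478·2/12) + 3.66·e^(−0.0478·5/12) = 6.0978
Current forward F = (S − I)·e^(rT) = (124.98 − 6.0978)·e^(0.0478·7/12) = 118.8822 × 1.028276 = 122.2437
Value (long) = (F − K)·e^(−rT) = (122.2437 − 134.38) × 0.972502 = -11.8026
Value = -A$11.80

-A$11.80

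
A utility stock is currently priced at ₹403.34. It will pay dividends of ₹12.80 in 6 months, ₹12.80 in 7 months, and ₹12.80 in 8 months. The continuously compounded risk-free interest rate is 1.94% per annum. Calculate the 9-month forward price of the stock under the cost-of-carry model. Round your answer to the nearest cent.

PV(dividends) I = 12.80·e^(−0.0194·6/12) + 12.80·e^(−0.0194·7/12) + 12.80·e^(−0.0194·8/12)
I = 12.6764 + 12.6560 + 12.6355 = 37.9679
F = (S − I)·e^(rT) = (403.34 − 37.9679) · e^(0.0194·9/12)
= 365.3721 · e^0.014550 = 365.3721 × 1.014656 = ₹370.73

₹370.73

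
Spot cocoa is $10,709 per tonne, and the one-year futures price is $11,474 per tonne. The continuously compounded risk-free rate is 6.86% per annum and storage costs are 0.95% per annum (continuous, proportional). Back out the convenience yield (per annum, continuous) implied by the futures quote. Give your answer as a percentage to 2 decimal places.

F = S·e^((r+u−y)T) ⇒ (r+u−y) = ln(F/S)/T
ln(11474/10709) = 0.068999; /T ⇒ 0.068999
y = r + u − ln(F/S)/T = 0.0686 + 0.0095 − 0.068999 = 0.009101
y = 0.91%

0.91%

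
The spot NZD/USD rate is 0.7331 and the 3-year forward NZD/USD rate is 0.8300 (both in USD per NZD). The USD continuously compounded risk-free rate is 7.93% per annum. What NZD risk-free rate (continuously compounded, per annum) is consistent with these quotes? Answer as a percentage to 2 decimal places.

F = S·e^((r_USD − r_NZD)T) ⇒ r_NZD = r_USD − ln(F/S)/T
ln(0.8300/0.7331) = 0.124144; /(3) = 0.041381
r_NZD = 0.0793 − 0.041381 = 0.037919
r_NZD = 3.79%

3.79%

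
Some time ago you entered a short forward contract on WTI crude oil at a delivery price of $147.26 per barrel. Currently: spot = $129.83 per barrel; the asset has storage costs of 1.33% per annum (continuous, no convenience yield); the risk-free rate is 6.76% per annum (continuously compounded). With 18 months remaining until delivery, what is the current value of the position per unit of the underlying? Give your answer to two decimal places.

$0.61 per barrel

Current fair forward for the remaining 18 months: F = S·e^((r + u)·T), (r + u) = 0.0676 + 0.0133 = 0.0809
F = 129.83 · e^(0.0809 × 18/12) = 129.83 × 1.129020 = 146.5807
Value of long forward = (F − K)·e^(−rT) = (146.5807 − 147.26) · e^(−0.0676·18/12)
= -0.6793 × 0.903572 = -0.61
Short position value = −(long value) = $0.61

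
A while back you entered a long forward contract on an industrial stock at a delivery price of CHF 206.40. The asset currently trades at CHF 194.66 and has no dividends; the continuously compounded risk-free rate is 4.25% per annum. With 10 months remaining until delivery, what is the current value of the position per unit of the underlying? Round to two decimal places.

Current fair forward for the remaining 10 months: F = S·e^(r·T), r = 0.0425
F = 194.66 · e^(0.0425 × 10/12) = 194.66 × 1.036051 = 201.6777
Value of long forward = (F − K)·e^(−rT) = (201.6777 − 206.40) · e^(−0.0425·10/12)
= -4.7223 × 0.965203 = -4.56

-CHF 4.56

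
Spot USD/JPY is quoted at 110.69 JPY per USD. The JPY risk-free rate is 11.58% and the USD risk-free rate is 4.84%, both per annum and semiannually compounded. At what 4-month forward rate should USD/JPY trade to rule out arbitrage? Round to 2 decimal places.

By covered interest parity, F = S · (1+r_JPY/2)^(2T) / (1+r_USD/2)^(2T)
= 110.69 × 1.038237 / 1.016069 = 110.69 × 1.021817
F = 113.10 JPY per USD

113.10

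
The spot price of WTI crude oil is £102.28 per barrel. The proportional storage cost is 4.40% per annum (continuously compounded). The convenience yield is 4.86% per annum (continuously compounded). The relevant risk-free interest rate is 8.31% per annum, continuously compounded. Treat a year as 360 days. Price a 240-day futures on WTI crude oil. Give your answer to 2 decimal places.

£107.78 per barrel

Net carry = r + u − y = 0.0831 + 0.0440 − 0.0486 = 0.0785
F = S·e^((r+u−y)T) = 102.28 · e^(0.0785 × 240/360) = 102.28 · e^0.052333
= 102.28 × 1.053727 = £107.78 per barrel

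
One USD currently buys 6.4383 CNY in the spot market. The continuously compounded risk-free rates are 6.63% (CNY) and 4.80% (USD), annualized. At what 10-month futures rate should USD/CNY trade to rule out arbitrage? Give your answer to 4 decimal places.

F = S·e^((r_CNY − r_USD)T) = 6.4383 · e^((0.0663 − 0.0480) × 10/12)
= 6.4383 · e^0.015250 = 6.4383 × 1.015367
F = 6.5372 CNY per USD

6.5372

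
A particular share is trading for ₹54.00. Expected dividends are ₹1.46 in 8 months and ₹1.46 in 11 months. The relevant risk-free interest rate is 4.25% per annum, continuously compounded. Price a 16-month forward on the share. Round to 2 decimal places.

₹54.16

PV(dividends) I = 1.46·e^(−0.0425·8/12) + 1.46·e^(−0.0425·11/12)
I = 1.4192 + 1.4042 = 2.8234
F = (S − I)·e^(rT) = (54.00 − 2.8234) · e^(0.0425·16/12)
= 51.1766 · e^0.056667 = 51.1766 × 1.058303 = ₹54.16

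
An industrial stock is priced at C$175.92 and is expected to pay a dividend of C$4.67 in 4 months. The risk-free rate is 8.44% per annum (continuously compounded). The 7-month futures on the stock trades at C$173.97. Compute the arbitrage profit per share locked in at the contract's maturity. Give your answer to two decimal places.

C$6.06 per share

PV(dividends) I = 4.67·e^(−0.0844·4/12) = 4.5404
Fair futures F* = (S − I)·e^(rT) = (175.92 − 4.5404)·e^0.049233 = 171.3796 × 1.050465 = 180.0283
Market C$173.97 < fair 180.0283: forward underpriced → reverse cash-and-carry (short the stock, invest proceeds at r, pay the dividends, go long the forward).
Profit at T = |F_mkt − F*| = |173.97 − 180.0283| = C$6.06 per share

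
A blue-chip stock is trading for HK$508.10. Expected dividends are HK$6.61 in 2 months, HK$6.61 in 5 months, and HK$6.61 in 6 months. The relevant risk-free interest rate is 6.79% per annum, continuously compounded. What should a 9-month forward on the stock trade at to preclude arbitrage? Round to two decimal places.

PV(dividends) I = 6.61·e^(−0.0679·2/12) + 6.61·e^(−0.0679·5/12) + 6.61·e^(−0.0679·6/12)
I = 6.5356 + 6.4256 + 6.3894 = 19.3506
F = (S − I)·e^(rT) = (508.10 − 19.3506) · e^(0.0679·9/12)
= 488.7494 · e^0.050925 = 488.7494 × 1.052244 = HK$514.28

HK$514.28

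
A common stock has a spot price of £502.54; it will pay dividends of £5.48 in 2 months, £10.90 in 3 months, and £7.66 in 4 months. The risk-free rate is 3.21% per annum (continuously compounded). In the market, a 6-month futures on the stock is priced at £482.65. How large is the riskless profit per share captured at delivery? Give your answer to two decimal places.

£3.79 per share

PV(dividends) I = 5.48·e^(−0.0321·2/12) + 10.90·e^(−0.0321·3/12) + 7.66·e^(−0.0321·4/12) = 23.8421
Fair futures F* = (S − I)·e^(rT) = (502.54 − 23.8421)·e^0.016050 = 478.6979 × 1.016179 = 486.4428
Market £482.65 < fair 486.4428: forward underpriced → reverse cash-and-carry (short the stock, invest proceeds at r, pay the dividends, go long the forward).
Profit at T = |F_mkt − F*| = |482.65 − 486.4428| = £3.79 per share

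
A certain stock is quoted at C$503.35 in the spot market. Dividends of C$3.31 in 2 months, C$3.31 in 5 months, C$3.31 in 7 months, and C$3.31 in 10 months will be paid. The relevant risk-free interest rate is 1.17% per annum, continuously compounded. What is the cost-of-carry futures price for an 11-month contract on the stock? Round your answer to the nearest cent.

PV(dividends) I = 3.31·e^(−0.0117·2/12) + 3.31·e^(−0.0117·5/12) + 3.31·e^(−0.0117·7/12) + 3.31·e^(−0.0117·10/12)
I = 3.3036 + 3.2939 + 3.2875 + 3.2779 = 13.1629
F = (S − I)·e^(rT) = (503.35 − 13.1629) · e^(0.0117·11/12)
= 490.1871 · e^0.010725 = 490.1871 × 1.010783 = C$495.47

C$495.47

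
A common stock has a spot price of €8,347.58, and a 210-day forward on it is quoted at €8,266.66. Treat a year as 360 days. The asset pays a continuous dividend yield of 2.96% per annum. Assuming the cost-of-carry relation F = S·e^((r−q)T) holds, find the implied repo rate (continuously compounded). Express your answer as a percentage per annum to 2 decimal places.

1.29%

From F = S·e^((r−q)T): (r − q) = ln(F/S)/T
ln(8266.66/8347.58) = ln(0.990306) = -0.009741
(r − q) = -0.009741 / (210/360) = -0.016699
r = ln(F/S)/T + q = -0.016699 + 0.0296 = 0.012901
r = 1.29%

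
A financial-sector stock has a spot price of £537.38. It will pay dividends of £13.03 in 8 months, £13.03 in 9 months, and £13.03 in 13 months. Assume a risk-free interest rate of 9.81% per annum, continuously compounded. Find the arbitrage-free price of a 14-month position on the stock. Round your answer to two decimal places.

£562.15

PV(dividends) I = 13.03·e^(−0.0981·8/12) + 13.03·e^(−0.0981·9/12) + 13.03·e^(−0.0981·13/12)
I = 12.2051 + 12.1057 + 11.7163 = 36.0271
F = (S − I)·e^(rT) = (537.38 − 36.0271) · e^(0.0981·14/12)
= 501.3529 · e^0.114450 = 501.3529 × 1.121257 = £562.15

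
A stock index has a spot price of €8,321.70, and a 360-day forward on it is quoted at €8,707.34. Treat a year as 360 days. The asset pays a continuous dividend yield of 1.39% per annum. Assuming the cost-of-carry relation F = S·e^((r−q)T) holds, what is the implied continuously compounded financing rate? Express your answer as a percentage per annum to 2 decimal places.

5.92%

From F = S·e^((r−q)T): (r − q) = ln(F/S)/T
ln(8707.34/8321.70) = ln(1.046341) = 0.045299
(r − q) = 0.045299 / (360/360) = 0.045299
r = ln(F/S)/T + q = 0.045299 + 0.0139 = 0.059199
r = 5.92%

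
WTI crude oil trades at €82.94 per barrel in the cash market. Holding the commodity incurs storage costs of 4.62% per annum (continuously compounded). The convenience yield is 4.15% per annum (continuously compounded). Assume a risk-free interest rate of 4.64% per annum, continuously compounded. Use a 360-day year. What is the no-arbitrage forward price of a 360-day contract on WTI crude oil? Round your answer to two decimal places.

€87.29 per barrel

Net carry = r + u − y = 0.0464 + 0.0462 − 0.0415 = 0.0511
F = S·e^((r+u−y)T) = 82.94 · e^(0.0511 × 360/360) = 82.94 · e^0.051100
= 82.94 × 1.052428 = €87.29 per barrel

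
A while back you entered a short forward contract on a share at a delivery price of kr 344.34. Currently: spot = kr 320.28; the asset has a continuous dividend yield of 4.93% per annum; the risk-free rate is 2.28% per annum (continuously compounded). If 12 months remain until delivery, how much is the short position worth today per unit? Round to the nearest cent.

kr 31.70

Current fair forward for the remaining 12 months: F = S·e^((r − q)·T), (r − q) = 0.0228 − 0.0493 = -0.0265
F = 320.28 · e^(-0.0265 × 12/12) = 320.28 × 0.973848 = 311.9040
Value of long forward = (F − K)·e^(−rT) = (311.9040 − 344.34) · e^(−0.0228·12/12)
= -32.4360 × 0.977458 = -31.70
Short position value = −(long value) = kr 31.70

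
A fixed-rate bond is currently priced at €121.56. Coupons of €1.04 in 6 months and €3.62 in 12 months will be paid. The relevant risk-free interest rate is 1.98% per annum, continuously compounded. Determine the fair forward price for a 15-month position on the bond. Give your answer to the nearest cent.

€119.91

PV(coupons) I = 1.04·e^(−0.0198·6/12) + 3.62·e^(−0.0198·12/12)
I = 1.0298 + 3.5490 = 4.5788
F = (S − I)·e^(rT) = (121.56 − 4.5788) · e^(0.0198·15/12)
= 116.9812 · e^0.024750 = 116.9812 × 1.025059 = €119.91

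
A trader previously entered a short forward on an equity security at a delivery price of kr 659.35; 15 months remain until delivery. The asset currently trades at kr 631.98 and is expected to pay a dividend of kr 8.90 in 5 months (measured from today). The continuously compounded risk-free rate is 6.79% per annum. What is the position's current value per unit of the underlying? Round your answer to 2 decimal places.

PV(remaining dividends) I = 8.90·e^(−0.0679·5/12) = 8.6517
Current forward F = (S − I)·e^(rT) = (631.98 − 8.6517)·e^(0.0679·15/12) = 623.3283 × 1.088581 = 678.5433
Value (long) = (F − K)·e^(−rT) = (678.5433 − 659.35) × 0.918627 = 17.6315
Short position value = −(long value) = -kr 17.63

-kr 17.63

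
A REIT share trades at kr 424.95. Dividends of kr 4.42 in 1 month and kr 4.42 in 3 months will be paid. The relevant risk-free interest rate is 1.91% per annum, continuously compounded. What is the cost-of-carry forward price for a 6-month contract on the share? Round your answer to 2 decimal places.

kr 420.13

PV(dividends) I = 4.42·e^(−0.0191·1/12) + 4.42·e^(−0.0191·3/12)
I = 4.4130 + 4.3989 = 8.8119
F = (S − I)·e^(rT) = (424.95 − 8.8119) · e^(0.0191·6/12)
= 416.1381 · e^0.009550 = 416.1381 × 1.009596 = kr 420.13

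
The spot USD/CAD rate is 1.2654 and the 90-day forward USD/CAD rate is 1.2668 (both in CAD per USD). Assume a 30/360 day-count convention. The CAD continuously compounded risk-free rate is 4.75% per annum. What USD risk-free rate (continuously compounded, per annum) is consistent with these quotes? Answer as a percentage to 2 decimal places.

F = S·e^((r_CAD − r_USD)T) ⇒ r_USD = r_CAD − ln(F/S)/T
ln(1.2668/1.2654) = 0.001106; /(90/360) = 0.004424
r_USD = 0.0475 − 0.004424 = 0.043076
r_USD = 4.31%

4.31%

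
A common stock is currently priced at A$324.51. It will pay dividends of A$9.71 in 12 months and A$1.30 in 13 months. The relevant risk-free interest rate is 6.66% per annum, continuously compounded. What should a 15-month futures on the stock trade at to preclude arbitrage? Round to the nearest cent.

A$341.49

PV(dividends) I = 9.71·e^(−0.0666·12/12) + 1.30·e^(−0.0666·13/12)
I = 9.0844 + 1.2095 = 10.2939
F = (S − I)·e^(rT) = (324.51 − 10.2939) · e^(0.0666·15/12)
= 314.2161 · e^0.083250 = 314.2161 × 1.086813 = A$341.49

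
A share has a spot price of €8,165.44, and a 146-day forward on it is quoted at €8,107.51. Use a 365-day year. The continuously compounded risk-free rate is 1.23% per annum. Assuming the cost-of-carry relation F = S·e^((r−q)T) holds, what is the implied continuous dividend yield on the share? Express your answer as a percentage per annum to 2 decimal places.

3.01%

From F = S·e^((r−q)T): (r − q) = ln(F/S)/T
ln(8107.51/8165.44) = ln(0.992905) = -0.007120
(r − q) = -0.007120 / (146/365) = -0.017800
q = r − ln(F/S)/T = 0.0123 + 0.017800 = 0.030100
q = 3.01%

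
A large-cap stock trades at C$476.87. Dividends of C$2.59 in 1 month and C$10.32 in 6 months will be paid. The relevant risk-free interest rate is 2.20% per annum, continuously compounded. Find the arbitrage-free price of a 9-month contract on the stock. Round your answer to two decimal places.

C$471.80

PV(dividends) I = 2.59·e^(−0.0220·1/12) + 10.32·e^(−0.0220·6/12)
I = 2.5853 + 10.2071 = 12.7924
F = (S − I)·e^(rT) = (476.87 − 12.7924) · e^(0.0220·9/12)
= 464.0776 · e^0.016500 = 464.0776 × 1.016637 = C$471.80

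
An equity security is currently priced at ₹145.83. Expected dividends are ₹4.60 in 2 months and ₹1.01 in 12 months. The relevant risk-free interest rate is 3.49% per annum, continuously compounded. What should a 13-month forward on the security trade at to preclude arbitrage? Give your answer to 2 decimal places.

PV(dividends) I = 4.60·e^(−0.0349·2/12) + 1.01·e^(−0.0349·12/12)
I = 4.5733 + 0.9754 = 5.5487
F = (S − I)·e^(rT) = (145.83 − 5.5487) · e^(0.0349·13/12)
= 140.2813 · e^0.037808 = 140.2813 × 1.038532 = ₹145.69

₹145.69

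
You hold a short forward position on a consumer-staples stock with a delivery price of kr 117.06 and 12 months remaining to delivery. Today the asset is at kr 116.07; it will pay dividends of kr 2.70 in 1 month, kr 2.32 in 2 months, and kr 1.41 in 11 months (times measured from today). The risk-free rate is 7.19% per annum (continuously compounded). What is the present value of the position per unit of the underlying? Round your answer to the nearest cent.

PV(remaining dividends) I = 2.70·e^(−0.0719·1/12) + 2.32·e^(−0.0719·2/12) + 1.41·e^(−0.0719·11/12) = 6.2963
Current forward F = (S − I)·e^(rT) = (116.07 − 6.2963)·e^(0.0719·12/12) = 109.7737 × 1.074548 = 117.9571
Value (long) = (F − K)·e^(−rT) = (117.9571 − 117.06) × 0.930624 = 0.8349
Short position value = −(long value) = -kr 0.83

-kr 0.83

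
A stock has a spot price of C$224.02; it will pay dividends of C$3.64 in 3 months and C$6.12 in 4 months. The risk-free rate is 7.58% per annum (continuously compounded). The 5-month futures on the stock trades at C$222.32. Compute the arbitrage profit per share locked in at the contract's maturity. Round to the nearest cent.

C$0.96 per share

PV(dividends) I = 3.64·e^(−0.0758·3/12) + 6.12·e^(−0.0758·4/12) = 9.5390
Fair futures F* = (S − I)·e^(rT) = (224.02 − 9.5390)·e^0.031583 = 214.4810 × 1.032087 = 221.3631
Market C$222.32 > fair 221.3631: forward overpriced → cash-and-carry (borrow at r, buy the stock and collect the dividends, short the forward).
Profit at T = |F_mkt − F*| = |222.32 − 221.3631| = C$0.96 per share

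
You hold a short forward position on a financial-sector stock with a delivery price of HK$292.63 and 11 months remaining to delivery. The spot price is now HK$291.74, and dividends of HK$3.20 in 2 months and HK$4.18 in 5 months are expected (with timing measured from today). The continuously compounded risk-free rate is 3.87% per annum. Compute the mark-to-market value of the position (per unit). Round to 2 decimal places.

PV(remaining dividends) I = 3.20·e^(−0.0387·2/12) + 4.18·e^(−0.0387·5/12) = 7.2926
Current forward F = (S − I)·e^(rT) = (291.74 − 7.2926)·e^(0.0387·11/12) = 284.4474 × 1.036112 = 294.7194
Value (long) = (F − K)·e^(−rT) = (294.7194 − 292.63) × 0.965147 = 2.0166
Short position value = −(long value) = -HK$2.02

-HK$2.02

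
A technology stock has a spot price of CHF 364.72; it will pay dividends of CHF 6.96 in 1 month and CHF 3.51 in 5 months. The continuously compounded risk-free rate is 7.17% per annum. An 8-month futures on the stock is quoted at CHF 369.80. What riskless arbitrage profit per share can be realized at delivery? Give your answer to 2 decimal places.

CHF 1.95 per share

PV(dividends) I = 6.96·e^(−0.0717·1/12) + 3.51·e^(−0.0717·5/12) = 10.3252
Fair futures F* = (S − I)·e^(rT) = (364.72 − 10.3252)·e^0.047800 = 354.3948 × 1.048961 = 371.7463
Market CHF 369.80 < fair 371.7463: forward underpriced → reverse cash-and-carry (short the stock, invest proceeds at r, pay the dividends, go long the forward).
Profit at T = |F_mkt − F*| = |369.80 − 371.7463| = CHF 1.95 per share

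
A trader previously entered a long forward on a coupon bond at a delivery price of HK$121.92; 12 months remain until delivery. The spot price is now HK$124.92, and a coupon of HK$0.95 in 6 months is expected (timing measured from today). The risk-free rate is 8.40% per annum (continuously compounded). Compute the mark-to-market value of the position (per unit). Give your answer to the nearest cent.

PV(remaining coupons) I = 0.95·e^(−0.0840·6/12) = 0.9109
Current forward F = (S − I)·e^(rT) = (124.92 − 0.9109)·e^(0.0840·12/12) = 124.0091 × 1.087629 = 134.8759
Value (long) = (F − K)·e^(−rT) = (134.8759 − 121.92) × 0.919431 = 11.9121
Value = HK$11.91

HK$11.91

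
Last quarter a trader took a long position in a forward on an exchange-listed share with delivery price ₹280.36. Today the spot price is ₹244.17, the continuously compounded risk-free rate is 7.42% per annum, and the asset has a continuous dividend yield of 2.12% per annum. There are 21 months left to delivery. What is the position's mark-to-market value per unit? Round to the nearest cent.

Current fair forward for the remaining 21 months: F = S·e^((r − q)·T), (r − q) = 0.0742 − 0.0212 = 0.0530
F = 244.17 · e^(0.0530 × 21/12) = 244.17 × 1.097187 = 267.9001
Value of long forward = (F − K)·e^(−rT) = (267.9001 − 280.36) · e^(−0.0742·21/12)
= -12.4599 × 0.878227 = -10.94

-₹10.94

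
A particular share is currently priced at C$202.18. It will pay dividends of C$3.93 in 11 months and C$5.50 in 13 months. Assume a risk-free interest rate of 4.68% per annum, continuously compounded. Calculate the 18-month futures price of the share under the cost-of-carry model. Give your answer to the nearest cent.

PV(dividends) I = 3.93·e^(−0.0468·11/12) + 5.50·e^(−0.0468·13/12)
I = 3.7650 + 5.2281 = 8.9931
F = (S − I)·e^(rT) = (202.18 − 8.9931) · e^(0.0468·18/12)
= 193.1869 · e^0.070200 = 193.1869 × 1.072723 = C$207.24

C$207.24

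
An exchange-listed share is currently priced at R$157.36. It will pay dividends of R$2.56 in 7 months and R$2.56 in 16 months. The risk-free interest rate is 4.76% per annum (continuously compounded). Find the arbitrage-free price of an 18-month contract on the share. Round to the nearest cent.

R$163.75

PV(dividends) I = 2.56·e^(−0.0476·7/12) + 2.56·e^(−0.0476·16/12)
I = 2.4899 + 2.4026 = 4.8925
F = (S − I)·e^(rT) = (157.36 − 4.8925) · e^(0.0476·18/12)
= 152.4675 · e^0.071400 = 152.4675 × 1.074011 = R$163.75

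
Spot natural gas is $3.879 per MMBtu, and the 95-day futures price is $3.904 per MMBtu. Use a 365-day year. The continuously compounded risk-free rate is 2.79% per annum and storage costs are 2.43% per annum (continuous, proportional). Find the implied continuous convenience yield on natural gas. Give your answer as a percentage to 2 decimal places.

F = S·e^((r+u−y)T) ⇒ (r+u−y) = ln(F/S)/T
ln(3.904/3.879) = 0.006424; /T ⇒ 0.024682
y = r + u − ln(F/S)/T = 0.0279 + 0.0243 − 0.024682 = 0.027518
y = 2.75%

2.75%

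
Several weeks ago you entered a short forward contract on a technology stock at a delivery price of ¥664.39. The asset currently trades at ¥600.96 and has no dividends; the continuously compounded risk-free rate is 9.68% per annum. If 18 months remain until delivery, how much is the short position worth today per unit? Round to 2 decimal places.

Current fair forward for the remaining 18 months: F = S·e^(r·T), r = 0.0968
F = 600.96 · e^(0.0968 × 18/12) = 600.96 × 1.156271 = 694.8726
Value of long forward = (F − K)·e^(−rT) = (694.8726 − 664.39) · e^(−0.0968·18/12)
= 30.4826 × 0.864849 = 26.36
Short position value = −(long value) = -¥26.36

-¥26.36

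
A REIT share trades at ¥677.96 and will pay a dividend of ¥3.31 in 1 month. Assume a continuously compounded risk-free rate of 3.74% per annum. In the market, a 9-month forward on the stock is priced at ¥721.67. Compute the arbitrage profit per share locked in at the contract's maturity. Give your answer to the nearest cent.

¥27.82 per share

PV(dividends) I = 3.31·e^(−0.0374·1/12) = 3.2997
Fair forward F* = (S − I)·e^(rT) = (677.96 − 3.2997)·e^0.028050 = 674.6603 × 1.028447 = 693.8524
Market ¥721.67 > fair 693.8524: forward overpriced → cash-and-carry (borrow at r, buy the stock and collect the dividends, short the forward).
Profit at T = |F_mkt − F*| = |721.67 − 693.8524| = ¥27.82 per share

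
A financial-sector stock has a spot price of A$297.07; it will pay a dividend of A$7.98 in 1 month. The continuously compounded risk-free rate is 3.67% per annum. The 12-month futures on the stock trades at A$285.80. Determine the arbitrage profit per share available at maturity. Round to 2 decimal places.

PV(dividends) I = 7.98·e^(−0.0367·1/12) = 7.9556
Fair futures F* = (S − I)·e^(rT) = (297.07 − 7.9556)·e^0.036700 = 289.1144 × 1.037382 = 299.9221
Market A$285.80 < fair 299.9221: forward underpriced → reverse cash-and-carry (short the stock, invest proceeds at r, pay the dividends, go long the forward).
Profit at T = |F_mkt − F*| = |285.80 − 299.9221| = A$14.12 per share

A$14.12 per share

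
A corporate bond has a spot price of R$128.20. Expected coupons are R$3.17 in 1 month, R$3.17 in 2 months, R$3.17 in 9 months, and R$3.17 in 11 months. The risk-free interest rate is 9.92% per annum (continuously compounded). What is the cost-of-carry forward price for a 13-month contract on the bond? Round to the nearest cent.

PV(coupons) I = 3.17·e^(−0.0992·1/12) + 3.17·e^(−0.0992·2/12) + 3.17·e^(−0.0992·9/12) + 3.17·e^(−0.0992·11/12)
I = 3.1439 + 3.1180 + 2.9427 + 2.8945 = 12.0991
F = (S − I)·e^(rT) = (128.20 − 12.0991) · e^(0.0992·13/12)
= 116.1009 · e^0.107467 = 116.1009 × 1.113454 = R$129.27

R$129.27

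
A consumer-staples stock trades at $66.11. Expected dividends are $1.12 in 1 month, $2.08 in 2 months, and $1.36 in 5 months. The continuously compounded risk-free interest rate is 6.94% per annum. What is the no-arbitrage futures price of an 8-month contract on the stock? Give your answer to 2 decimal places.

PV(dividends) I = 1.12·e^(−0.0694·1/12) + 2.08·e^(−0.0694·2/12) + 1.36·e^(−0.0694·5/12)
I = 1.1135 + 2.0561 + 1.3212 = 4.4908
F = (S − I)·e^(rT) = (66.11 − 4.4908) · e^(0.0694·8/12)
= 61.6192 · e^0.046267 = 61.6192 × 1.047354 = $64.54

$64.54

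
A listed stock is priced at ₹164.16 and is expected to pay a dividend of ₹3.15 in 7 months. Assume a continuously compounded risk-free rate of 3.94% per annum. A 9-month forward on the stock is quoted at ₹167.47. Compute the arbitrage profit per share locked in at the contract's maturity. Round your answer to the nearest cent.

PV(dividends) I = 3.15·e^(−0.0394·7/12) = 3.0784
Fair forward F* = (S − I)·e^(rT) = (164.16 − 3.0784)·e^0.029550 = 161.0816 × 1.029991 = 165.9126
Market ₹167.47 > fair 165.9126: forward overpriced → cash-and-carry (borrow at r, buy the stock and collect the dividends, short the forward).
Profit at T = |F_mkt − F*| = |167.47 − 165.9126| = ₹1.56 per share

₹1.56 per share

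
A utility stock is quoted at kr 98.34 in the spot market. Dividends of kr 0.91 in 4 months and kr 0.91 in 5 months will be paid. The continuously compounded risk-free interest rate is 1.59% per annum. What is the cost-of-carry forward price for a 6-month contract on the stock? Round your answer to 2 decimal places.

kr 97.30

PV(dividends) I = 0.91·e^(−0.0159·4/12) + 0.91·e^(−0.0159·5/12)
I = 0.9052 + 0.9040 = 1.8092
F = (S − I)·e^(rT) = (98.34 − 1.8092) · e^(0.0159·6/12)
= 96.5308 · e^0.007950 = 96.5308 × 1.007982 = kr 97.30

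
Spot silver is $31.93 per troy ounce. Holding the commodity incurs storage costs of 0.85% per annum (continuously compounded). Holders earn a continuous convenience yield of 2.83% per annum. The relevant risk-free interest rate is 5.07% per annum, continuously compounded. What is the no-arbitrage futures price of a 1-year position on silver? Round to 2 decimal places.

Net carry = r + u − y = 0.0507 + 0.0085 − 0.0283 = 0.0309
F = S·e^((r+u−y)T) = 31.93 · e^(0.0309 × 12/12) = 31.93 · e^0.030900
= 31.93 × 1.031382 = $32.93 per troy ounce

$32.93 per troy ounce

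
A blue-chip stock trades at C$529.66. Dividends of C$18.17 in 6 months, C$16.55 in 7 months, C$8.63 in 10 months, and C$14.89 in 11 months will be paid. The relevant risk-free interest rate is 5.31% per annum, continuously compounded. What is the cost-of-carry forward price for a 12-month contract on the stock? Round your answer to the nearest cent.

C$499.30

PV(dividends) I = 18.17·e^(−0.0531·6/12) + 16.55·e^(−0.0531·7/12) + 8.63·e^(−0.0531·10/12) + 14.89·e^(−0.0531·11/12)
I = 17.6939 + 16.0452 + 8.2564 + 14.1826 = 56.1781
F = (S − I)·e^(rT) = (529.66 − 56.1781) · e^(0.0531·12/12)
= 473.4819 · e^0.053100 = 473.4819 × 1.054535 = C$499.30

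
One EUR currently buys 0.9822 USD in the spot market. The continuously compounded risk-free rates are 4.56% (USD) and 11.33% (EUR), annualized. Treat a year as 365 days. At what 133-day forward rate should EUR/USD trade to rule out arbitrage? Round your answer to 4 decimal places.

0.9583

F = S·e^((r_USD − r_EUR)T) = 0.9822 · e^((0.0456 − 0.1133) × 133/365)
= 0.9822 · e^-0.024669 = 0.9822 × 0.975633
F = 0.9583 USD per EUR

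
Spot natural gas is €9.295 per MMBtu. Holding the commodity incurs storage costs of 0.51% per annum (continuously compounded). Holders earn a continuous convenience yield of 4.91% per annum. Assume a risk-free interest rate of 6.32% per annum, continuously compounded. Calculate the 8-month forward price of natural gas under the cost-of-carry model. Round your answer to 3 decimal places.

Net carry = r + u − y = 0.0632 + 0.0051 − 0.0491 = 0.0192
F = S·e^((r+u−y)T) = 9.295 · e^(0.0192 × 8/12) = 9.295 · e^0.012800
= 9.295 × 1.012882 = €9.415 per MMBtu

€9.415 per MMBtu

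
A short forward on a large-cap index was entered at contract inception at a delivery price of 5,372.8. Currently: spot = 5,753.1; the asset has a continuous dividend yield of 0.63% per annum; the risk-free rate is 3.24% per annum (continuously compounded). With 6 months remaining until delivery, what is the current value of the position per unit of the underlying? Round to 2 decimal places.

Current fair forward for the remaining 6 months: F = S·e^((r − q)·T), (r − q) = 0.0324 − 0.0063 = 0.0261
F = 5753.1 · e^(0.0261 × 6/12) = 5753.1 × 1.01313552 = 5828.6700
Value of long forward = (F − K)·e^(−rT) = (5828.6700 − 5372.8) · e^(−0.0324·6/12)
= 455.8700 × 0.98393051 = 448.54
Short position value = −(long value) = -448.54

-448.54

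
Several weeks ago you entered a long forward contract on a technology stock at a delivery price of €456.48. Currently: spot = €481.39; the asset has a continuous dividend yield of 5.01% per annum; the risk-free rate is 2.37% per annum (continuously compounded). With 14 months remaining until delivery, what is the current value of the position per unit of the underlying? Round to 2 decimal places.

Current fair forward for the remaining 14 months: F = S·e^((r − q)·T), (r − q) = 0.0237 − 0.0501 = -0.0264
F = 481.39 · e^(-0.0264 × 14/12) = 481.39 × 0.969669 = 466.7890
Value of long forward = (F − K)·e^(−rT) = (466.7890 − 456.48) · e^(−0.0237·14/12)
= 10.3090 × 0.972729 = 10.03

€10.03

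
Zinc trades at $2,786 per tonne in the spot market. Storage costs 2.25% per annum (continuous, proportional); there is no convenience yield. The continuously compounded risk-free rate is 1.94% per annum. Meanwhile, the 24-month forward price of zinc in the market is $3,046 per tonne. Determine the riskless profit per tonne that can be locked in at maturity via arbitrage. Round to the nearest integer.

$16 per tonne

Fair forward: F* = S·e^(carry·T), with carry = (r + u) = 0.0194 + 0.0225 = 0.0419
F* = 2786 · e^(0.0419 × 24/12) = 2786 · e^0.083800 = 2786 × 1.087411 = $3029.5270
Market $3046 > fair $3029.5270: forward overpriced → cash-and-carry (buy spot, short the forward).
At maturity, profit = |F_mkt − F*| = |3046 − 3029.5270| = $16 per tonne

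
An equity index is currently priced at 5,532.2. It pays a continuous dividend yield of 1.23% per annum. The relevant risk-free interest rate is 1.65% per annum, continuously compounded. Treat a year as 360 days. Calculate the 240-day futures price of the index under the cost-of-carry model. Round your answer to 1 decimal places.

F = S·e^((r − q)T) = 5532.2 · e^((0.0165 − 0.0123) × 240/360)
= 5532.2 · e^0.002800 = 5532.2 × 1.002804
F = 5,547.7

5,547.7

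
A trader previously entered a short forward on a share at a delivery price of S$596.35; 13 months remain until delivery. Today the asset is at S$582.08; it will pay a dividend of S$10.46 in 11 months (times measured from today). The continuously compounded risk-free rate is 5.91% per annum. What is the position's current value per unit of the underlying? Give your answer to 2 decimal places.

-S$12.81

PV(remaining dividends) I = 10.46·e^(−0.0591·11/12) = 9.9084
Current forward F = (S − I)·e^(rT) = (582.08 − 9.9084)·e^(0.0591·13/12) = 572.1716 × 1.066119 = 610.0030
Value (long) = (F − K)·e^(−rT) = (610.0030 − 596.35) × 0.937982 = 12.8063
Short position value = −(long value) = -S$12.81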